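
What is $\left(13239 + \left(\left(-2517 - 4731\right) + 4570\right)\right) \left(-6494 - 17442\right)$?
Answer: $-252788096$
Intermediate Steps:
$\left(13239 + \left(\left(-2517 - 4731\right) + 4570\right)\right) \left(-6494 - 17442\right) = \left(13239 + \left(-7248 + 4570\right)\right) \left(-23936\right) = \left(13239 - 2678\right) \left(-23936\right) = 10561 \left(-23936\right) = -252788096$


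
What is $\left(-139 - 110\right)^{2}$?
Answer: $62001$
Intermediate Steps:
$\left(-139 - 110\right)^{2} = \left(-249\right)^{2} = 62001$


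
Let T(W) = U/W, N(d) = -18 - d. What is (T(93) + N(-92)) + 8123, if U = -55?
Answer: 762266/93 ≈ 8196.4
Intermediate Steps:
T(W) = -55/W
(T(93) + N(-92)) + 8123 = (-55/93 + (-18 - 1*(-92))) + 8123 = (-55*1/93 + (-18 + 92)) + 8123 = (-55/93 + 74) + 8123 = 6827/93 + 8123 = 762266/93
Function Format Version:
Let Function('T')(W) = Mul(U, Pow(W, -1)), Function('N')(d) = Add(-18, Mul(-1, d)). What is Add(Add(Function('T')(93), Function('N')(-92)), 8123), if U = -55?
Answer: Rational(762266, 93) ≈ 8196.4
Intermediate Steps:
Function('T')(W) = Mul(-55, Pow(W, -1))
Add(Add(Function('T')(93), Function('N')(-92)), 8123) = Add(Add(Mul(-55, Pow(93, -1)), Add(-18, Mul(-1, -92))), 8123) = Add(Add(Mul(-55, Rational(1, 93)), Add(-18, 92)), 8123) = Add(Add(Rational(-55, 93), 74), 8123) = Add(Rational(6827, 93), 8123) = Rational(762266, 93)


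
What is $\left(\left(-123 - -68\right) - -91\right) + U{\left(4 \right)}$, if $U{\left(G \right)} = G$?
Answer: $40$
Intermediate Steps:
$\left(\left(-123 - -68\right) - -91\right) + U{\left(4 \right)} = \left(\left(-123 - -68\right) - -91\right) + 4 = \left(\left(-123 + 68\right) + 91\right) + 4 = \left(-55 + 91\right) + 4 = 36 + 4 = 40$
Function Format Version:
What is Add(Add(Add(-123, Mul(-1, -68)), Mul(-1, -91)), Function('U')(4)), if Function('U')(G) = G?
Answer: 40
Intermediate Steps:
Add(Add(Add(-123, Mul(-1, -68)), Mul(-1, -91)), Function('U')(4)) = Add(Add(Add(-123, Mul(-1, -68)), Mul(-1, -91)), 4) = Add(Add(Add(-123, 68), 91), 4) = Add(Add(-55, 91), 4) = Add(36, 4) = 40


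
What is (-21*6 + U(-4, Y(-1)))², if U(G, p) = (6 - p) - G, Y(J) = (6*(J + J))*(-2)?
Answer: 19600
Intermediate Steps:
Y(J) = -24*J (Y(J) = (6*(2*J))*(-2) = (12*J)*(-2) = -24*J)
U(G, p) = 6 - G - p
(-21*6 + U(-4, Y(-1)))² = (-21*6 + (6 - 1*(-4) - (-24)*(-1)))² = (-126 + (6 + 4 - 1*24))² = (-126 + (6 + 4 - 24))² = (-126 - 14)² = (-140)² = 19600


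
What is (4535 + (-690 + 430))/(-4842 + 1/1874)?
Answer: -8011350/9073907 ≈ -0.88290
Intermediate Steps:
(4535 + (-690 + 430))/(-4842 + 1/1874) = (4535 - 260)/(-4842 + 1/1874) = 4275/(-9073907/1874) = 4275*(-1874/9073907) = -8011350/9073907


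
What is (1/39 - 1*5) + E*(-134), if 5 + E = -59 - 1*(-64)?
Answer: -194/39 ≈ -4.9744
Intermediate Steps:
E = 0 (E = -5 + (-59 - 1*(-64)) = -5 + (-59 + 64) = -5 + 5 = 0)
(1/39 - 1*5) + E*(-134) = (1/39 - 1*5) + 0*(-134) = (1/39 - 5) + 0 = -194/39 + 0 = -194/39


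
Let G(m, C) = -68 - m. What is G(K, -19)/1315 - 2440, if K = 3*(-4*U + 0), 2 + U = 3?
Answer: -3208656/1315 ≈ -2440.0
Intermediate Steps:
U = 1 (U = -2 + 3 = 1)
K = -12 (K = 3*(-4*1 + 0) = 3*(-4 + 0) = 3*(-4) = -12)
G(K, -19)/1315 - 2440 = (-68 - 1*(-12))/1315 - 2440 = (-68 + 12)*(1/1315) - 2440 = -56*1/1315 - 2440 = -56/1315 - 2440 = -3208656/1315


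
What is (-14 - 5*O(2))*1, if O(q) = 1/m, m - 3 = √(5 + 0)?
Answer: -71/4 + 5*√5/4 ≈ -14.955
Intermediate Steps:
m = 3 + √5 (m = 3 + √(5 + 0) = 3 + √5 ≈ 5.2361)
O(q) = 1/(3 + √5)
(-14 - 5*O(2))*1 = (-14 - 5*(¾ - √5/4))*1 = (-14 + (-15/4 + 5*√5/4))*1 = (-71/4 + 5*√5/4)*1 = -71/4 + 5*√5/4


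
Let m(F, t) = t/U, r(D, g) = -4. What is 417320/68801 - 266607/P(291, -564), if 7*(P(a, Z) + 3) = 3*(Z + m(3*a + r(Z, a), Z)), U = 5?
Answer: 215426479495/235230619 ≈ 915.81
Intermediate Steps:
m(F, t) = t/5
P(a, Z) = -3 + 18*Z/35 (P(a, Z) = -3 + (3*(Z + Z/5))/7 = -3 + (3*(6*Z/5))/7 = -3 + (18*Z/5)/7 = -3 + 18*Z/35)
417320/68801 - 266607/P(291, -564) = 417320/68801 - 266607/(-3 + (18/35)*(-564)) = 417320*(1/68801) - 266607/(-3 - 10152/35) = 417320/68801 - 266607/(-10257/35) = 417320/68801 - 266607*(-35/10257) = 417320/68801 + 3110415/3419 = 215426479495/235230619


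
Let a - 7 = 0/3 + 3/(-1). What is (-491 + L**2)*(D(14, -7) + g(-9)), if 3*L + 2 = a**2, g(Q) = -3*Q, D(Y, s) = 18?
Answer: -21115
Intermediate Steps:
a = 4 (a = 7 + (0/3 + 3/(-1)) = 7 + (0*(1/3) + 3*(-1)) = 7 + (0 - 3) = 7 - 3 = 4)
L = 14/3 (L = -2/3 + (1/3)*4**2 = -2/3 + (1/3)*16 = -2/3 + 16/3 = 14/3 ≈ 4.6667)
(-491 + L**2)*(D(14, -7) + g(-9)) = (-491 + (14/3)**2)*(18 - 3*(-9)) = (-491 + 196/9)*(18 + 27) = -4223/9*45 = -21115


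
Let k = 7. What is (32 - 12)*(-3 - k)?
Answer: -200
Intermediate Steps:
(32 - 12)*(-3 - k) = (32 - 12)*(-3 - 1*7) = 20*(-3 - 7) = 20*(-10) = -200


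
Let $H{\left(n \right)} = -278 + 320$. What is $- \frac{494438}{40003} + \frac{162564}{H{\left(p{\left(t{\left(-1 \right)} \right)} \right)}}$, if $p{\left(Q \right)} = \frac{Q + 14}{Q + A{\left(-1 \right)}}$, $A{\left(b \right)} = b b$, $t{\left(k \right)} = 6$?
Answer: $\frac{1080380216}{280021} \approx 3858.2$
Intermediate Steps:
$A{\left(b \right)} = b^{2}$
$p{\left(Q \right)} = \frac{14 + Q}{1 + Q}$ ($p{\left(Q \right)} = \frac{Q + 14}{Q + \left(-1\right)^{2}} = \frac{14 + Q}{Q + 1} = \frac{14 + Q}{1 + Q}$)
$H{\left(n \right)} = 42$
$- \frac{494438}{40003} + \frac{162564}{H{\left(p{\left(t{\left(-1 \right)} \right)} \right)}} = - \frac{494438}{40003} + \frac{162564}{42} = \left(-494438\right) \frac{1}{40003} + 162564 \cdot \frac{1}{42} = - \frac{494438}{40003} + \frac{27094}{7} = \frac{1080380216}{280021}$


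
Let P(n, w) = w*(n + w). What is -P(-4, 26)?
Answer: -572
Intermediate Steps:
-P(-4, 26) = -26*(-4 + 26) = -26*22 = -1*572 = -572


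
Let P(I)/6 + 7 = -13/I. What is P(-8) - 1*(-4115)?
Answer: 16331/4 ≈ 4082.8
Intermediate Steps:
P(I) = -42 - 78/I (P(I) = -42 + 6*(-13/I) = -42 - 78/I)
P(-8) - 1*(-4115) = (-42 - 78/(-8)) - 1*(-4115) = (-42 - 78*(-⅛)) + 4115 = (-42 + 39/4) + 4115 = -129/4 + 4115 = 16331/4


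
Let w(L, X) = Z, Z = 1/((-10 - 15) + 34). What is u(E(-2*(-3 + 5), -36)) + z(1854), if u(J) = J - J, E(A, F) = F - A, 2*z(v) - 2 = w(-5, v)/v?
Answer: 33373/33372 ≈ 1.0000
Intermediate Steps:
Z = ⅑ (Z = 1/(-25 + 34) = 1/9 = ⅑ ≈ 0.11111)
w(L, X) = ⅑
z(v) = 1 + 1/(18*v) (z(v) = 1 + (1/(9*v))/2 = 1 + 1/(18*v))
u(J) = 0
u(E(-2*(-3 + 5), -36)) + z(1854) = 0 + (1/18 + 1854)/1854 = 0 + (1/1854)*(33373/18) = 0 + 33373/33372 = 33373/33372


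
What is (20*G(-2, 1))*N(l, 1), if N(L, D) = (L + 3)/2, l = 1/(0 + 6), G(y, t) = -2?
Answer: -190/3 ≈ -63.333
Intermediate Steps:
l = ⅙ (l = 1/6 = ⅙ ≈ 0.16667)
N(L, D) = 3/2 + L/2 (N(L, D) = (3 + L)*(½) = 3/2 + L/2)
(20*G(-2, 1))*N(l, 1) = (20*(-2))*(3/2 + (½)*(⅙)) = -40*(3/2 + 1/12) = -40*19/12 = -190/3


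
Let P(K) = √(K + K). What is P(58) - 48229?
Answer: -48229 + 2*√29 ≈ -48218.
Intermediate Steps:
P(K) = √2*√K (P(K) = √(2*K) = √2*√K)
P(58) - 48229 = √2*√58 - 48229 = 2*√29 - 48229 = -48229 + 2*√29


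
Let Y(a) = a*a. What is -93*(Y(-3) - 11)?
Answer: 186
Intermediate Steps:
Y(a) = a²
-93*(Y(-3) - 11) = -93*((-3)² - 11) = -93*(9 - 11) = -93*(-2) = 186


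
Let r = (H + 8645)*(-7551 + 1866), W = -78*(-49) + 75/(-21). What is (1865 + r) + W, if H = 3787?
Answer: -494691656/7 ≈ -7.0670e+7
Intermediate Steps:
W = 26729/7 (W = 3822 + 75*(-1/21) = 3822 - 25/7 = 26729/7 ≈ 3818.4)
r = -70675920 (r = (3787 + 8645)*(-7551 + 1866) = 12432*(-5685) = -70675920)
(1865 + r) + W = (1865 - 70675920) + 26729/7 = -70674055 + 26729/7 = -494691656/7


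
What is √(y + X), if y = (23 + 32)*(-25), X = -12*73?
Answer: I*√2251 ≈ 47.445*I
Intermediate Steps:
X = -876
y = -1375 (y = 55*(-25) = -1375)
√(y + X) = √(-1375 - 876) = √(-2251) = I*√2251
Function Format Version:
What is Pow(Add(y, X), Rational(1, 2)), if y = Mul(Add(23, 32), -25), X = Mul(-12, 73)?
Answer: Mul(I, Pow(2251, Rational(1, 2))) ≈ Mul(47.445, I)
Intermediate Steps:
X = -876
y = -1375 (y = Mul(55, -25) = -1375)
Pow(Add(y, X), Rational(1, 2)) = Pow(Add(-1375, -876), Rational(1, 2)) = Pow(-2251, Rational(1, 2)) = Mul(I, Pow(2251, Rational(1, 2)))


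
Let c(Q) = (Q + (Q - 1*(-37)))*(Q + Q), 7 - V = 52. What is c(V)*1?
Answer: 4770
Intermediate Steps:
V = -45 (V = 7 - 1*52 = 7 - 52 = -45)
c(Q) = 2*Q*(37 + 2*Q) (c(Q) = (Q + (Q + 37))*(2*Q) = (Q + (37 + Q))*(2*Q) = (37 + 2*Q)*(2*Q) = 2*Q*(37 + 2*Q))
c(V)*1 = (2*(-45)*(37 + 2*(-45)))*1 = (2*(-45)*(37 - 90))*1 = (2*(-45)*(-53))*1 = 4770*1 = 4770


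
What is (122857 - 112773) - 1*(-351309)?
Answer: 361393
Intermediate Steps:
(122857 - 112773) - 1*(-351309) = 10084 + 351309 = 361393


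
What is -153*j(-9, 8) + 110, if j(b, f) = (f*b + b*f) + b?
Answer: 23519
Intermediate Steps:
j(b, f) = b + 2*b*f (j(b, f) = (b*f + b*f) + b = 2*b*f + b = b + 2*b*f)
-153*j(-9, 8) + 110 = -(-1377)*(1 + 2*8) + 110 = -(-1377)*(1 + 16) + 110 = -(-1377)*17 + 110 = -153*(-153) + 110 = 23409 + 110 = 23519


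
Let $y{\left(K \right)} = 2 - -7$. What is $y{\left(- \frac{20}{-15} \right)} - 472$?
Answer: $-463$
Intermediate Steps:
$y{\left(K \right)} = 9$ ($y{\left(K \right)} = 2 + 7 = 9$)
$y{\left(- \frac{20}{-15} \right)} - 472 = 9 - 472 = -463$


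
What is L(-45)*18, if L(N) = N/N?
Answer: 18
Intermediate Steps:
L(N) = 1
L(-45)*18 = 1*18 = 18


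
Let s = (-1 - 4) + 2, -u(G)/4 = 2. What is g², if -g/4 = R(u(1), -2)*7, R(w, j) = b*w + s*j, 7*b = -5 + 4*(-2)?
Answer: 341056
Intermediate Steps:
u(G) = -8 (u(G) = -4*2 = -8)
b = -13/7 (b = (-5 + 4*(-2))/7 = (-5 - 8)/7 = (⅐)*(-13) = -13/7 ≈ -1.8571)
s = -3 (s = -5 + 2 = -3)
R(w, j) = -3*j - 13*w/7 (R(w, j) = -13*w/7 - 3*j = -3*j - 13*w/7)
g = -584 (g = -4*(-3*(-2) - 13/7*(-8))*7 = -4*(6 + 104/7)*7 = -584*7/7 = -4*146 = -584)
g² = (-584)² = 341056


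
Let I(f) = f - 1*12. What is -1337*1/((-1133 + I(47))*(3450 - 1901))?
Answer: 1337/1700802 ≈ 0.00078610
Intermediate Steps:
I(f) = -12 + f (I(f) = f - 12 = -12 + f)
-1337*1/((-1133 + I(47))*(3450 - 1901)) = -1337*1/((-1133 + (-12 + 47))*(3450 - 1901)) = -1337*1/(1549*(-1133 + 35)) = -1337/(1549*(-1098)) = -1337/(-1700802) = -1337*(-1/1700802) = 1337/1700802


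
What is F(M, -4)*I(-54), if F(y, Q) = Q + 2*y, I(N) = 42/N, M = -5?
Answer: 98/9 ≈ 10.889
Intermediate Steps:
F(M, -4)*I(-54) = (-4 + 2*(-5))*(42/(-54)) = (-4 - 10)*(42*(-1/54)) = -14*(-7/9) = 98/9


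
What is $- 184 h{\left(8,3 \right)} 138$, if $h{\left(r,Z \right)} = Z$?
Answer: $-76176$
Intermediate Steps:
$- 184 h{\left(8,3 \right)} 138 = \left(-184\right) 3 \cdot 138 = \left(-552\right) 138 = -76176$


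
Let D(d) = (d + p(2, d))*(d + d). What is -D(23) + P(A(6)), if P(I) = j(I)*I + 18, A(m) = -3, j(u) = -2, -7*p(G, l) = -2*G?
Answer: -7422/7 ≈ -1060.3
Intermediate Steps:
p(G, l) = 2*G/7 (p(G, l) = -(-2)*G/7 = 2*G/7)
D(d) = 2*d*(4/7 + d) (D(d) = (d + (2/7)*2)*(d + d) = (d + 4/7)*(2*d) = (4/7 + d)*(2*d) = 2*d*(4/7 + d))
P(I) = 18 - 2*I (P(I) = -2*I + 18 = 18 - 2*I)
-D(23) + P(A(6)) = -2*23*(4 + 7*23)/7 + (18 - 2*(-3)) = -2*23*(4 + 161)/7 + (18 + 6) = -2*23*165/7 + 24 = -1*7590/7 + 24 = -7590/7 + 24 = -7422/7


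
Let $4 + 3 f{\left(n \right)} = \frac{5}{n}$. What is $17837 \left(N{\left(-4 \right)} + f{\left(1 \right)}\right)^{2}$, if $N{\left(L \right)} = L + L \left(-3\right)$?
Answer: $\frac{11148125}{9} \approx 1.2387 \cdot 10^{6}$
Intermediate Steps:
$f{\left(n \right)} = - \frac{4}{3} + \frac{5}{3 n}$ ($f{\left(n \right)} = - \frac{4}{3} + \frac{5 \frac{1}{n}}{3} = - \frac{4}{3} + \frac{5}{3 n}$)
$N{\left(L \right)} = - 2 L$ ($N{\left(L \right)} = L - 3 L = - 2 L$)
$17837 \left(N{\left(-4 \right)} + f{\left(1 \right)}\right)^{2} = 17837 \left(\left(-2\right) \left(-4\right) + \frac{5 - 4}{3 \cdot 1}\right)^{2} = 17837 \left(8 + \frac{1}{3} \cdot 1 \left(5 - 4\right)\right)^{2} = 17837 \left(8 + \frac{1}{3} \cdot 1 \cdot 1\right)^{2} = 17837 \left(8 + \frac{1}{3}\right)^{2} = 17837 \left(\frac{25}{3}\right)^{2} = 17837 \cdot \frac{625}{9} = \frac{11148125}{9}$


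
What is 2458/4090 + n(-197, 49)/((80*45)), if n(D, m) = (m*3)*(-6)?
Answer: 29119/81800 ≈ 0.35598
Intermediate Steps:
n(D, m) = -18*m (n(D, m) = (3*m)*(-6) = -18*m)
2458/4090 + n(-197, 49)/((80*45)) = 2458/4090 + (-18*49)/((80*45)) = 2458*(1/4090) - 882/3600 = 1229/2045 - 882*1/3600 = 1229/2045 - 49/200 = 29119/81800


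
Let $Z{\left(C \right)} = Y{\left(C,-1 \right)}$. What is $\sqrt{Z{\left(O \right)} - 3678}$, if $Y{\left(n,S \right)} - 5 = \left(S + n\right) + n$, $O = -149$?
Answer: $2 i \sqrt{993} \approx 63.024 i$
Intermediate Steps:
$Y{\left(n,S \right)} = 5 + S + 2 n$ ($Y{\left(n,S \right)} = 5 + \left(\left(S + n\right) + n\right) = 5 + \left(S + 2 n\right) = 5 + S + 2 n$)
$Z{\left(C \right)} = 4 + 2 C$ ($Z{\left(C \right)} = 5 - 1 + 2 C = 4 + 2 C$)
$\sqrt{Z{\left(O \right)} - 3678} = \sqrt{\left(4 + 2 \left(-149\right)\right) - 3678} = \sqrt{\left(4 - 298\right) - 3678} = \sqrt{-294 - 3678} = \sqrt{-3972} = 2 i \sqrt{993}$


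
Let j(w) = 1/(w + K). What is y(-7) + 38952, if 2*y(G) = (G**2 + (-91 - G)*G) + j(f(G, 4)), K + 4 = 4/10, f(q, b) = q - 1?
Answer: 4555373/116 ≈ 39270.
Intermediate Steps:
f(q, b) = -1 + q
K = -18/5 (K = -4 + 4/10 = -4 + 4*(1/10) = -4 + 2/5 = -18/5 ≈ -3.6000)
j(w) = 1/(-18/5 + w) (j(w) = 1/(w - 18/5) = 1/(-18/5 + w))
y(G) = G**2/2 + 5/(2*(-23 + 5*G)) + G*(-91 - G)/2 (y(G) = ((G**2 + (-91 - G)*G) + 5/(-18 + 5*(-1 + G)))/2 = ((G**2 + G*(-91 - G)) + 5/(-18 + (-5 + 5*G)))/2 = ((G**2 + G*(-91 - G)) + 5/(-23 + 5*G))/2 = (G**2 + 5/(-23 + 5*G) + G*(-91 - G))/2 = G**2/2 + 5/(2*(-23 + 5*G)) + G*(-91 - G)/2)
y(-7) + 38952 = (5 - 91*(-7)*(-23 + 5*(-7)))/(2*(-23 + 5*(-7))) + 38952 = (5 - 91*(-7)*(-23 - 35))/(2*(-23 - 35)) + 38952 = (1/2)*(5 - 91*(-7)*(-58))/(-58) + 38952 = (1/2)*(-1/58)*(5 - 36946) + 38952 = (1/2)*(-1/58)*(-36941) + 38952 = 36941/116 + 38952 = 4555373/116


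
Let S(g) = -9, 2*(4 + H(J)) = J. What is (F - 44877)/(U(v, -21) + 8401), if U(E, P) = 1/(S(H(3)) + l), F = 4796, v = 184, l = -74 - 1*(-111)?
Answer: -1122268/235229 ≈ -4.7710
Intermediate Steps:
H(J) = -4 + J/2
l = 37 (l = -74 + 111 = 37)
U(E, P) = 1/28 (U(E, P) = 1/(-9 + 37) = 1/28)
(F - 44877)/(U(v, -21) + 8401) = (4796 - 44877)/(1/28 + 8401) = -40081/235229/28 = -40081*28/235229 = -1122268/235229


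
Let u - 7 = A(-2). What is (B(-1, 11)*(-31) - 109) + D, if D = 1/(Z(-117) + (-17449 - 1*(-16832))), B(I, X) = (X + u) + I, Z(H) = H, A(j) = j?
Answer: -421317/734 ≈ -574.00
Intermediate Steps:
u = 5 (u = 7 - 2 = 5)
B(I, X) = 5 + I + X (B(I, X) = (X + 5) + I = (5 + X) + I = 5 + I + X)
D = -1/734 (D = 1/(-117 + (-17449 - 1*(-16832))) = 1/(-117 + (-17449 + 16832)) = 1/(-117 - 617) = 1/(-734) = -1/734 ≈ -0.0013624)
(B(-1, 11)*(-31) - 109) + D = ((5 - 1 + 11)*(-31) - 109) - 1/734 = (15*(-31) - 109) - 1/734 = (-465 - 109) - 1/734 = -574 - 1/734 = -421317/734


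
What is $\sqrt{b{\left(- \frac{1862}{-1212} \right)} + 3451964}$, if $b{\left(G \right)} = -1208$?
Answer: $2 \sqrt{862689} \approx 1857.6$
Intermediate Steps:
$\sqrt{b{\left(- \frac{1862}{-1212} \right)} + 3451964} = \sqrt{-1208 + 3451964} = \sqrt{3450756} = 2 \sqrt{862689}$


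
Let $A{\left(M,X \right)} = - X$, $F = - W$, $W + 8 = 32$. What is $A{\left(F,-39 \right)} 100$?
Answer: $3900$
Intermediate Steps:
$W = 24$ ($W = -8 + 32 = 24$)
$F = -24$ ($F = \left(-1\right) 24 = -24$)
$A{\left(F,-39 \right)} 100 = \left(-1\right) \left(-39\right) 100 = 39 \cdot 100 = 3900$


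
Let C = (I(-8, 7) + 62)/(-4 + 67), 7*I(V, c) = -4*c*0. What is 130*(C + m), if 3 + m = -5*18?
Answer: -753610/63 ≈ -11962.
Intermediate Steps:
I(V, c) = 0 (I(V, c) = (-4*c*0)/7 = (1/7)*0 = 0)
C = 62/63 (C = (0 + 62)/(-4 + 67) = 62/63 ≈ 0.98413)
m = -93 (m = -3 - 5*18 = -3 - 90 = -93)
130*(C + m) = 130*(62/63 - 93) = 130*(-5797/63) = -753610/63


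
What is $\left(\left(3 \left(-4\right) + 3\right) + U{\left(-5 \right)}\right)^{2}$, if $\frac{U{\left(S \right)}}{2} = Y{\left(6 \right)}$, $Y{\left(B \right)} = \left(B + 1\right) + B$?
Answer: $289$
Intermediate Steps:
$Y{\left(B \right)} = 1 + 2 B$ ($Y{\left(B \right)} = \left(1 + B\right) + B = 1 + 2 B$)
$U{\left(S \right)} = 26$ ($U{\left(S \right)} = 2 \left(1 + 2 \cdot 6\right) = 2 \left(1 + 12\right) = 2 \cdot 13 = 26$)
$\left(\left(3 \left(-4\right) + 3\right) + U{\left(-5 \right)}\right)^{2} = \left(\left(3 \left(-4\right) + 3\right) + 26\right)^{2} = \left(\left(-12 + 3\right) + 26\right)^{2} = \left(-9 + 26\right)^{2} = 17^{2} = 289$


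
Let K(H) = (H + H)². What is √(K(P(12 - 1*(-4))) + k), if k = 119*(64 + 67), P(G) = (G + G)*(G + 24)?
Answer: √6569189 ≈ 2563.0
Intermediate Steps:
P(G) = 2*G*(24 + G) (P(G) = (2*G)*(24 + G) = 2*G*(24 + G))
K(H) = 4*H² (K(H) = (2*H)² = 4*H²)
k = 15589 (k = 119*131 = 15589)
√(K(P(12 - 1*(-4))) + k) = √(4*(2*(12 - 1*(-4))*(24 + (12 - 1*(-4))))² + 15589) = √(4*(2*(12 + 4)*(24 + (12 + 4)))² + 15589) = √(4*(2*16*(24 + 16))² + 15589) = √(4*(2*16*40)² + 15589) = √(4*1280² + 15589) = √(4*1638400 + 15589) = √(6553600 + 15589) = √6569189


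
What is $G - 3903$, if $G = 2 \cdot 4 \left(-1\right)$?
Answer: $-3911$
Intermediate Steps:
$G = -8$ ($G = 8 \left(-1\right) = -8$)
$G - 3903 = -8 - 3903 = -3911$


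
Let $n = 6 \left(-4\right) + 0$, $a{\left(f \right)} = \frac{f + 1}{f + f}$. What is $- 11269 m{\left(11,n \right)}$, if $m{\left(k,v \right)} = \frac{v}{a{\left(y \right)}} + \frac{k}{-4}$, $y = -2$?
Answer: $\frac{4451255}{4} \approx 1.1128 \cdot 10^{6}$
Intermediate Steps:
$a{\left(f \right)} = \frac{1 + f}{2 f}$
$n = -24$ ($n = -24 + 0 = -24$)
$m{\left(k,v \right)} = 4 v - \frac{k}{4}$ ($m{\left(k,v \right)} = \frac{v}{\frac{1}{2} \frac{1}{-2} \left(1 - 2\right)} + \frac{k}{-4} = \frac{v}{\frac{1}{2} \left(- \frac{1}{2}\right) \left(-1\right)} + k \left(- \frac{1}{4}\right) = v \frac{1}{\frac{1}{4}} - \frac{k}{4} = v 4 - \frac{k}{4} = 4 v - \frac{k}{4}$)
$- 11269 m{\left(11,n \right)} = - 11269 \left(4 \left(-24\right) - \frac{11}{4}\right) = - 11269 \left(-96 - \frac{11}{4}\right) = \left(-11269\right) \left(- \frac{395}{4}\right) = \frac{4451255}{4}$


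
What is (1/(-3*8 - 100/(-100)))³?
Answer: -1/12167 ≈ -8.2190e-5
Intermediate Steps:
(1/(-3*8 - 100/(-100)))³ = (1/(-24 - 100*(-1/100)))³ = (1/(-24 + 1))³ = (1/(-23))³ = (-1/23)³ = -1/12167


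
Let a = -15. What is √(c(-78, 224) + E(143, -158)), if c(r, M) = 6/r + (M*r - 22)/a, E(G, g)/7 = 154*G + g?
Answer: 11*√48462765/195 ≈ 392.70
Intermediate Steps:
E(G, g) = 7*g + 1078*G (E(G, g) = 7*(154*G + g) = 7*(g + 154*G) = 7*g + 1078*G)
c(r, M) = 22/15 + 6/r - M*r/15 (c(r, M) = 6/r + (M*r - 22)/(-15) = 6/r + (-22 + M*r)*(-1/15) = 6/r + (22/15 - M*r/15) = 22/15 + 6/r - M*r/15)
√(c(-78, 224) + E(143, -158)) = √((1/15)*(90 - 78*(22 - 1*224*(-78)))/(-78) + (7*(-158) + 1078*143)) = √((1/15)*(-1/78)*(90 - 78*(22 + 17472)) + (-1106 + 154154)) = √((1/15)*(-1/78)*(90 - 78*17494) + 153048) = √((1/15)*(-1/78)*(90 - 1364532) + 153048) = √((1/15)*(-1/78)*(-1364442) + 153048) = √(227407/195 + 153048) = √(30071767/195) = 11*√48462765/195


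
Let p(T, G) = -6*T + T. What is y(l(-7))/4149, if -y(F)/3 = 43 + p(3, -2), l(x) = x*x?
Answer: -28/1383 ≈ -0.020246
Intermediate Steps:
l(x) = x**2
p(T, G) = -5*T
y(F) = -84 (y(F) = -3*(43 - 5*3) = -3*(43 - 15) = -3*28 = -84)
y(l(-7))/4149 = -84/4149 = -84*1/4149 = -28/1383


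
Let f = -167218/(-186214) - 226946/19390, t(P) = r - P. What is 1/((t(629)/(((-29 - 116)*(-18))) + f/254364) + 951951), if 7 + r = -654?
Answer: 237807616074105/226381080382159811177 ≈ 1.0505e-6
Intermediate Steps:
r = -661 (r = -7 - 654 = -661)
t(P) = -661 - P
f = -1393505908/128953195 (f = -167218*(-1/186214) - 226946*1/19390 = 83609/93107 - 113473/9695 = -1393505908/128953195 ≈ -10.806)
1/((t(629)/(((-29 - 116)*(-18))) + f/254364) + 951951) = 1/(((-661 - 1*629)/(((-29 - 116)*(-18))) - 1393505908/128953195/254364) + 951951) = 1/(((-661 - 629)/((-145*(-18))) - 1393505908/128953195*1/254364) + 951951) = 1/((-1290/2610 - 348376477/8200262623245) + 951951) = 1/((-1290*1/2610 - 348376477/8200262623245) + 951951) = 1/((-43/87 - 348376477/8200262623245) + 951951) = 1/(-117547200517678/237807616074105 + 951951) = 1/(226381080382159811177/237807616074105) = 237807616074105/226381080382159811177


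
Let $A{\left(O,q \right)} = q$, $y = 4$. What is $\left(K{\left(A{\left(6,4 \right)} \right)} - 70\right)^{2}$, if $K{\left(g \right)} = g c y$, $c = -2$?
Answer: $10404$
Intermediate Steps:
$K{\left(g \right)} = - 8 g$ ($K{\left(g \right)} = g \left(-2\right) 4 = - 2 g 4 = - 8 g$)
$\left(K{\left(A{\left(6,4 \right)} \right)} - 70\right)^{2} = \left(\left(-8\right) 4 - 70\right)^{2} = \left(-32 - 70\right)^{2} = \left(-102\right)^{2} = 10404$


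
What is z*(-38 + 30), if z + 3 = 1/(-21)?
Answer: 512/21 ≈ 24.381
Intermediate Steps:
z = -64/21 (z = -3 + 1/(-21) = -3 - 1/21 = -64/21 ≈ -3.0476)
z*(-38 + 30) = -64*(-38 + 30)/21 = -64/21*(-8) = 512/21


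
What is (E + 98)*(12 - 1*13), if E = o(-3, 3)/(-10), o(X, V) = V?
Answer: -977/10 ≈ -97.700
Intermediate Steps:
E = -3/10 (E = 3/(-10) = 3*(-⅒) = -3/10 ≈ -0.30000)
(E + 98)*(12 - 1*13) = (-3/10 + 98)*(12 - 1*13) = 977*(12 - 13)/10 = (977/10)*(-1) = -977/10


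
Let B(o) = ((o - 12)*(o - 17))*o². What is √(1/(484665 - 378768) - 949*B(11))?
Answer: 29*I*√9187009199709/105897 ≈ 830.04*I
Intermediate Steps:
B(o) = o²*(-17 + o)*(-12 + o) (B(o) = ((-12 + o)*(-17 + o))*o² = ((-17 + o)*(-12 + o))*o² = o²*(-17 + o)*(-12 + o))
√(1/(484665 - 378768) - 949*B(11)) = √(1/(484665 - 378768) - 949*11²*(204 + 11² - 29*11)) = √(1/105897 - 114829*(204 + 121 - 319)) = √(1/105897 - 114829*6) = √(1/105897 - 949*726) = √(1/105897 - 688974) = √(-72960279677/105897) = 29*I*√9187009199709/105897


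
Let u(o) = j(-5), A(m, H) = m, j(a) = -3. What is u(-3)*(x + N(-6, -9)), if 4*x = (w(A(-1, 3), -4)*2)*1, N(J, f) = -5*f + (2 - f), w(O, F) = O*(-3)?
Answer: -345/2 ≈ -172.50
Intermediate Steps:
u(o) = -3
w(O, F) = -3*O
N(J, f) = 2 - 6*f
x = 3/2 (x = ((-3*(-1)*2)*1)/4 = ((3*2)*1)/4 = (6*1)/4 = (¼)*6 = 3/2 ≈ 1.5000)
u(-3)*(x + N(-6, -9)) = -3*(3/2 + (2 - 6*(-9))) = -3*(3/2 + (2 + 54)) = -3*(3/2 + 56) = -3*115/2 = -345/2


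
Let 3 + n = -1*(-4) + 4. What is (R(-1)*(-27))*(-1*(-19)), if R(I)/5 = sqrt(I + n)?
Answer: -5130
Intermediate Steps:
n = 5 (n = -3 + (-1*(-4) + 4) = -3 + (4 + 4) = -3 + 8 = 5)
R(I) = 5*sqrt(5 + I) (R(I) = 5*sqrt(I + 5) = 5*sqrt(5 + I))
(R(-1)*(-27))*(-1*(-19)) = ((5*sqrt(5 - 1))*(-27))*(-1*(-19)) = ((5*sqrt(4))*(-27))*19 = ((5*2)*(-27))*19 = (10*(-27))*19 = -270*19 = -5130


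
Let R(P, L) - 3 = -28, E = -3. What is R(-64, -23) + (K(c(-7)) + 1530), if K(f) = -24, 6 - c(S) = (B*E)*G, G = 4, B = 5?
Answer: 1481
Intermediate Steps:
R(P, L) = -25 (R(P, L) = 3 - 28 = -25)
c(S) = 66 (c(S) = 6 - 5*(-3)*4 = 6 - (-15)*4 = 6 - 1*(-60) = 6 + 60 = 66)
R(-64, -23) + (K(c(-7)) + 1530) = -25 + (-24 + 1530) = -25 + 1506 = 1481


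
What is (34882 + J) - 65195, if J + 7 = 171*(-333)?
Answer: -87263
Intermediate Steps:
J = -56950 (J = -7 + 171*(-333) = -7 - 56943 = -56950)
(34882 + J) - 65195 = (34882 - 56950) - 65195 = -22068 - 65195 = -87263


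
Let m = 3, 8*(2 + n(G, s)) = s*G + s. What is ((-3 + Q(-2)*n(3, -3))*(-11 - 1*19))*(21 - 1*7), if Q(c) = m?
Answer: 5670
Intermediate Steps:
n(G, s) = -2 + s/8 + G*s/8 (n(G, s) = -2 + (s*G + s)/8 = -2 + (G*s + s)/8 = -2 + (s + G*s)/8 = -2 + (s/8 + G*s/8) = -2 + s/8 + G*s/8)
Q(c) = 3
((-3 + Q(-2)*n(3, -3))*(-11 - 1*19))*(21 - 1*7) = ((-3 + 3*(-2 + (⅛)*(-3) + (⅛)*3*(-3)))*(-11 - 1*19))*(21 - 1*7) = ((-3 + 3*(-2 - 3/8 - 9/8))*(-11 - 19))*(21 - 7) = ((-3 + 3*(-7/2))*(-30))*14 = ((-3 - 21/2)*(-30))*14 = -27/2*(-30)*14 = 405*14 = 5670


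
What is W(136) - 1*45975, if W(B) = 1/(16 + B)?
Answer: -6988199/152 ≈ -45975.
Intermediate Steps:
W(136) - 1*45975 = 1/(16 + 136) - 1*45975 = 1/152 - 45975 = -6988199/152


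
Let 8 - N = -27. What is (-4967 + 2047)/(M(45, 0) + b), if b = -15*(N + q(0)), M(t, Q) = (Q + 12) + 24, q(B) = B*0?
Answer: 2920/489 ≈ 5.9714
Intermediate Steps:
q(B) = 0
M(t, Q) = 36 + Q (M(t, Q) = (12 + Q) + 24 = 36 + Q)
N = 35 (N = 8 - 1*(-27) = 8 + 27 = 35)
b = -525 (b = -15*(35 + 0) = -15*35 = -525)
(-4967 + 2047)/(M(45, 0) + b) = (-4967 + 2047)/((36 + 0) - 525) = -2920/(36 - 525) = -2920/(-489) = -2920*(-1/489) = 2920/489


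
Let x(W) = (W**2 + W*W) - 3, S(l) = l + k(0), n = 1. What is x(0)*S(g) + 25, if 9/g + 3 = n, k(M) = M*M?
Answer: 77/2 ≈ 38.500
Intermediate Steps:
k(M) = M**2
g = -9/2 (g = 9/(-3 + 1) = 9/(-2) = 9*(-1/2) = -9/2 ≈ -4.5000)
S(l) = l (S(l) = l + 0**2 = l + 0 = l)
x(W) = -3 + 2*W**2 (x(W) = (W**2 + W**2) - 3 = 2*W**2 - 3 = -3 + 2*W**2)
x(0)*S(g) + 25 = (-3 + 2*0**2)*(-9/2) + 25 = (-3 + 2*0)*(-9/2) + 25 = (-3 + 0)*(-9/2) + 25 = -3*(-9/2) + 25 = 27/2 + 25 = 77/2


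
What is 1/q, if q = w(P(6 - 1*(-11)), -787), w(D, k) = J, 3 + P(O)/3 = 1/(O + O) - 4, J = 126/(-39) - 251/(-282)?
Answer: -3666/8581 ≈ -0.42722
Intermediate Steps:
J = -8581/3666 (J = 126*(-1/39) - 251*(-1/282) = -42/13 + 251/282 = -8581/3666 ≈ -2.3407)
P(O) = -21 + 3/(2*O) (P(O) = -9 + 3*(1/(O + O) - 4) = -9 + 3*(1/(2*O) - 4) = -9 + 3*(-4 + 1/(2*O)) = -9 + (-12 + 3/(2*O)) = -21 + 3/(2*O))
w(D, k) = -8581/3666
q = -8581/3666 ≈ -2.3407
1/q = 1/(-8581/3666) = -3666/8581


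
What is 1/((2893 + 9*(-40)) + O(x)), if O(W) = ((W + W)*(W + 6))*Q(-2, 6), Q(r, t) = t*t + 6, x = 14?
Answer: 1/26053 ≈ 3.8383e-5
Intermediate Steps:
Q(r, t) = 6 + t² (Q(r, t) = t² + 6 = 6 + t²)
O(W) = 84*W*(6 + W) (O(W) = ((W + W)*(W + 6))*(6 + 6²) = ((2*W)*(6 + W))*(6 + 36) = (2*W*(6 + W))*42 = 84*W*(6 + W))
1/((2893 + 9*(-40)) + O(x)) = 1/((2893 + 9*(-40)) + 84*14*(6 + 14)) = 1/((2893 - 360) + 84*14*20) = 1/(2533 + 23520) = 1/26053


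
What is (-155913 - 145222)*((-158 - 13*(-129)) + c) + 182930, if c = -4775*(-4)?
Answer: -6208919635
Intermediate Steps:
c = 19100
(-155913 - 145222)*((-158 - 13*(-129)) + c) + 182930 = (-155913 - 145222)*((-158 - 13*(-129)) + 19100) + 182930 = -301135*((-158 + 1677) + 19100) + 182930 = -301135*(1519 + 19100) + 182930 = -301135*20619 + 182930 = -6209102565 + 182930 = -6208919635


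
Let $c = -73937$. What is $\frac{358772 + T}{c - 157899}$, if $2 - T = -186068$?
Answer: $- \frac{272421}{115918} \approx -2.3501$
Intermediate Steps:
$T = 186070$ ($T = 2 - -186068 = 2 + 186068 = 186070$)
$\frac{358772 + T}{c - 157899} = \frac{358772 + 186070}{-73937 - 157899} = \frac{544842}{-231836} = 544842 \left(- \frac{1}{231836}\right) = - \frac{272421}{115918}$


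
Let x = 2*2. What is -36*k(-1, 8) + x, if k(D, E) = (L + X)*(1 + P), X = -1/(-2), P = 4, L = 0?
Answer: -86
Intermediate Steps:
X = 1/2 (X = -1*(-1/2) = 1/2 ≈ 0.50000)
k(D, E) = 5/2 (k(D, E) = (0 + 1/2)*(1 + 4) = (1/2)*5 = 5/2)
x = 4
-36*k(-1, 8) + x = -36*5/2 + 4 = -90 + 4 = -86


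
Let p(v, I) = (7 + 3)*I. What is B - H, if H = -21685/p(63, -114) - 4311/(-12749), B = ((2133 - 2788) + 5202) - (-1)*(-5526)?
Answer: -152737111/152988 ≈ -998.36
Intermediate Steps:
p(v, I) = 10*I
B = -979 (B = (-655 + 5202) - 1*5526 = 4547 - 5526 = -979)
H = 2961859/152988 (H = -21685/(10*(-114)) - 4311/(-12749) = -21685/(-1140) - 4311*(-1/12749) = -21685*(-1/1140) + 4311/12749 = 4337/228 + 4311/12749 = 2961859/152988 ≈ 19.360)
B - H = -979 - 1*2961859/152988 = -979 - 2961859/152988 = -152737111/152988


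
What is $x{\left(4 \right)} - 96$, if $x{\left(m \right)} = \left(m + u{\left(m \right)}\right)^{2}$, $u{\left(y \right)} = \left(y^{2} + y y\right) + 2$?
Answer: $1348$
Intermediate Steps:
$u{\left(y \right)} = 2 + 2 y^{2}$ ($u{\left(y \right)} = \left(y^{2} + y^{2}\right) + 2 = 2 y^{2} + 2 = 2 + 2 y^{2}$)
$x{\left(m \right)} = \left(2 + m + 2 m^{2}\right)^{2}$ ($x{\left(m \right)} = \left(m + \left(2 + 2 m^{2}\right)\right)^{2} = \left(2 + m + 2 m^{2}\right)^{2}$)
$x{\left(4 \right)} - 96 = \left(2 + 4 + 2 \cdot 4^{2}\right)^{2} - 96 = \left(2 + 4 + 2 \cdot 16\right)^{2} - 96 = \left(2 + 4 + 32\right)^{2} - 96 = 38^{2} - 96 = 1444 - 96 = 1348$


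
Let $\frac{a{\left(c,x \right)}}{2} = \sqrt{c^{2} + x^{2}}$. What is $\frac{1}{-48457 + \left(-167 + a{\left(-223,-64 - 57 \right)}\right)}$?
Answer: $- \frac{6078}{295504487} - \frac{\sqrt{64370}}{1182017948} \approx -2.0783 \cdot 10^{-5}$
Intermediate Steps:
$a{\left(c,x \right)} = 2 \sqrt{c^{2} + x^{2}}$
$\frac{1}{-48457 + \left(-167 + a{\left(-223,-64 - 57 \right)}\right)} = \frac{1}{-48457 - \left(167 - 2 \sqrt{\left(-223\right)^{2} + \left(-64 - 57\right)^{2}}\right)} = \frac{1}{-48457 - \left(167 - 2 \sqrt{49729 + \left(-121\right)^{2}}\right)} = \frac{1}{-48457 - \left(167 - 2 \sqrt{49729 + 14641}\right)} = \frac{1}{-48457 - \left(167 - 2 \sqrt{64370}\right)} = \frac{1}{-48624 + 2 \sqrt{64370}}$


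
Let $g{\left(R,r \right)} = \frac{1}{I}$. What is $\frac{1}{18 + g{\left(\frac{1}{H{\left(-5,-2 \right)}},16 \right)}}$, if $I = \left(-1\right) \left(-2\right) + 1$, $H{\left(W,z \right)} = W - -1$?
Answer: $\frac{3}{55} \approx 0.054545$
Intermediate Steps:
$H{\left(W,z \right)} = 1 + W$ ($H{\left(W,z \right)} = W + 1 = 1 + W$)
$I = 3$ ($I = 2 + 1 = 3$)
$g{\left(R,r \right)} = \frac{1}{3}$
$\frac{1}{18 + g{\left(\frac{1}{H{\left(-5,-2 \right)}},16 \right)}} = \frac{1}{18 + \frac{1}{3}} = \frac{1}{\frac{55}{3}} = \frac{3}{55}$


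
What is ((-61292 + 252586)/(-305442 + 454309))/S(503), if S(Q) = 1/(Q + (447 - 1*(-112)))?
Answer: 203154228/148867 ≈ 1364.7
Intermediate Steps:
S(Q) = 1/(559 + Q) (S(Q) = 1/(Q + (447 + 112)) = 1/(Q + 559) = 1/(559 + Q))
((-61292 + 252586)/(-305442 + 454309))/S(503) = ((-61292 + 252586)/(-305442 + 454309))/(1/(559 + 503)) = (191294/148867)/(1/1062) = (191294*(1/148867))/(1/1062) = (191294/148867)*1062 = 203154228/148867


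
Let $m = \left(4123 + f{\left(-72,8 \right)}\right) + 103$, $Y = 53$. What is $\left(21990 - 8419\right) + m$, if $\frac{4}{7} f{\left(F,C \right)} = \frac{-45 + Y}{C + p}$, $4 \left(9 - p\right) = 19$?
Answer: $\frac{124587}{7} \approx 17798.0$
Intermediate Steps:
$p = \frac{17}{4}$ ($p = 9 - \frac{19}{4} = \frac{17}{4} \approx 4.25$)
$f{\left(F,C \right)} = \frac{14}{\frac{17}{4} + C}$ ($f{\left(F,C \right)} = \frac{7 \frac{-45 + 53}{C + \frac{17}{4}}}{4} = \frac{7 \frac{8}{\frac{17}{4} + C}}{4} = \frac{14}{\frac{17}{4} + C}$)
$m = \frac{29590}{7}$ ($m = \left(4123 + \frac{56}{17 + 4 \cdot 8}\right) + 103 = \left(4123 + \frac{56}{17 + 32}\right) + 103 = \left(4123 + \frac{56}{49}\right) + 103 = \left(4123 + 56 \cdot \frac{1}{49}\right) + 103 = \left(4123 + \frac{8}{7}\right) + 103 = \frac{28869}{7} + 103 = \frac{29590}{7} \approx 4227.1$)
$\left(21990 - 8419\right) + m = \left(21990 - 8419\right) + \frac{29590}{7} = 13571 + \frac{29590}{7} = \frac{124587}{7}$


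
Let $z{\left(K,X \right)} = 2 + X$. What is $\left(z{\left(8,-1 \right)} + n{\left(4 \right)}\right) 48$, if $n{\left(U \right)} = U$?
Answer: $240$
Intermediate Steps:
$\left(z{\left(8,-1 \right)} + n{\left(4 \right)}\right) 48 = \left(\left(2 - 1\right) + 4\right) 48 = \left(1 + 4\right) 48 = 5 \cdot 48 = 240$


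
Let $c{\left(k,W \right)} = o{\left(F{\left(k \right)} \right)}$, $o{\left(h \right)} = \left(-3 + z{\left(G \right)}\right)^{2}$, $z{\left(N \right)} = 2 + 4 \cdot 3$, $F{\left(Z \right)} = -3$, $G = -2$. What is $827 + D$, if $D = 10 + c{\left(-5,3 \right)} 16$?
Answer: $2773$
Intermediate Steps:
$z{\left(N \right)} = 14$ ($z{\left(N \right)} = 2 + 12 = 14$)
$o{\left(h \right)} = 121$ ($o{\left(h \right)} = \left(-3 + 14\right)^{2} = 11^{2} = 121$)
$c{\left(k,W \right)} = 121$
$D = 1946$ ($D = 10 + 121 \cdot 16 = 10 + 1936 = 1946$)
$827 + D = 827 + 1946 = 2773$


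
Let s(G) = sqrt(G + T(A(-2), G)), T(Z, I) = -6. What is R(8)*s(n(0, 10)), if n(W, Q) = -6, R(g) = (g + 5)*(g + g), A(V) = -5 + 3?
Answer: 416*I*sqrt(3) ≈ 720.53*I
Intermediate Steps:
A(V) = -2
R(g) = 2*g*(5 + g) (R(g) = (5 + g)*(2*g) = 2*g*(5 + g))
s(G) = sqrt(-6 + G) (s(G) = sqrt(G - 6) = sqrt(-6 + G))
R(8)*s(n(0, 10)) = (2*8*(5 + 8))*sqrt(-6 - 6) = (2*8*13)*sqrt(-12) = 208*(2*I*sqrt(3)) = 416*I*sqrt(3)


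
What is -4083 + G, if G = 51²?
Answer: -1482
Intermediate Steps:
G = 2601
-4083 + G = -4083 + 2601 = -1482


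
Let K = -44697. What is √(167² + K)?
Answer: 2*I*√4202 ≈ 129.65*I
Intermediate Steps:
√(167² + K) = √(167² - 44697) = √(27889 - 44697) = √(-16808) = 2*I*√4202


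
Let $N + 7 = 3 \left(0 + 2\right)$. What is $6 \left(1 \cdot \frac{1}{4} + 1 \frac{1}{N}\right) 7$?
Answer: $- \frac{63}{2} \approx -31.5$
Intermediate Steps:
$N = -1$ ($N = -7 + 3 \left(0 + 2\right) = -7 + 3 \cdot 2 = -7 + 6 = -1$)
$6 \left(1 \cdot \frac{1}{4} + 1 \frac{1}{N}\right) 7 = 6 \left(1 \cdot \frac{1}{4} + 1 \frac{1}{-1}\right) 7 = 6 \left(1 \cdot \frac{1}{4} + 1 \left(-1\right)\right) 7 = 6 \left(\frac{1}{4} - 1\right) 7 = 6 \left(- \frac{3}{4}\right) 7 = \left(- \frac{9}{2}\right) 7 = - \frac{63}{2}$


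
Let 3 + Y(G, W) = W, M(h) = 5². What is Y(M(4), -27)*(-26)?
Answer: 780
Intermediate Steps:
M(h) = 25
Y(G, W) = -3 + W
Y(M(4), -27)*(-26) = (-3 - 27)*(-26) = -30*(-26) = 780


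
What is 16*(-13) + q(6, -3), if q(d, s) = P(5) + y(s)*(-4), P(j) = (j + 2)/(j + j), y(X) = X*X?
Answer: -2433/10 ≈ -243.30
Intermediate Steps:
y(X) = X²
P(j) = (2 + j)/(2*j) (P(j) = (2 + j)/((2*j)) = (2 + j)*(1/(2*j)) = (2 + j)/(2*j))
q(d, s) = 7/10 - 4*s² (q(d, s) = (½)*(2 + 5)/5 + s²*(-4) = (½)*(⅕)*7 - 4*s² = 7/10 - 4*s²)
16*(-13) + q(6, -3) = 16*(-13) + (7/10 - 4*(-3)²) = -208 + (7/10 - 4*9) = -208 + (7/10 - 36) = -208 - 353/10 = -2433/10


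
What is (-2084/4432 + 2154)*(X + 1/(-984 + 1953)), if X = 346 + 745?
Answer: 630637206745/268413 ≈ 2.3495e+6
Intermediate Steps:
X = 1091
(-2084/4432 + 2154)*(X + 1/(-984 + 1953)) = (-2084/4432 + 2154)*(1091 + 1/(-984 + 1953)) = (-2084*1/4432 + 2154)*(1091 + 1/969) = (-521/1108 + 2154)*(1091 + 1/969) = (2386111/1108)*(1057180/969) = 630637206745/268413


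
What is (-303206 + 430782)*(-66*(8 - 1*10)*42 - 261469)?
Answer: -32649887800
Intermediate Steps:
(-303206 + 430782)*(-66*(8 - 1*10)*42 - 261469) = 127576*(-66*(8 - 10)*42 - 261469) = 127576*(-66*(-2)*42 - 261469) = 127576*(132*42 - 261469) = 127576*(5544 - 261469) = 127576*(-255925) = -32649887800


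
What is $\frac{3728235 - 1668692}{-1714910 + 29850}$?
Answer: $- \frac{2059543}{1685060} \approx -1.2222$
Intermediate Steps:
$\frac{3728235 - 1668692}{-1714910 + 29850} = \frac{2059543}{-1685060} = 2059543 \left(- \frac{1}{1685060}\right) = - \frac{2059543}{1685060}$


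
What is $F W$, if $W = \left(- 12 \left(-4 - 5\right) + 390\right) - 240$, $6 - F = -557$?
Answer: $145254$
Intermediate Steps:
$F = 563$ ($F = 6 - -557 = 6 + 557 = 563$)
$W = 258$ ($W = \left(\left(-12\right) \left(-9\right) + 390\right) - 240 = \left(108 + 390\right) - 240 = 498 - 240 = 258$)
$F W = 563 \cdot 258 = 145254$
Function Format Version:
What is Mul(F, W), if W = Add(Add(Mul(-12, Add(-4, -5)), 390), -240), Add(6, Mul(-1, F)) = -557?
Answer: 145254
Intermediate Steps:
F = 563 (F = Add(6, Mul(-1, -557)) = Add(6, 557) = 563)
W = 258 (W = Add(Add(Mul(-12, -9), 390), -240) = Add(Add(108, 390), -240) = Add(498, -240) = 258)
Mul(F, W) = Mul(563, 258) = 145254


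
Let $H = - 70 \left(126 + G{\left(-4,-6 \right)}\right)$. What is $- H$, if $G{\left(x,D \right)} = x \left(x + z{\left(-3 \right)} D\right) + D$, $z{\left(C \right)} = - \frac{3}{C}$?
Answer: $11200$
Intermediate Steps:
$G{\left(x,D \right)} = D + x \left(D + x\right)$ ($G{\left(x,D \right)} = x \left(x + - \frac{3}{-3} D\right) + D = x \left(x + \left(-3\right) \left(- \frac{1}{3}\right) D\right) + D = x \left(x + 1 D\right) + D = x \left(x + D\right) + D = x \left(D + x\right) + D = D + x \left(D + x\right)$)
$H = -11200$ ($H = - 70 \left(126 - \left(-18 - 16\right)\right) = - 70 \left(126 + \left(-6 + 16 + 24\right)\right) = - 70 \left(126 + 34\right) = \left(-70\right) 160 = -11200$)
$- H = \left(-1\right) \left(-11200\right) = 11200$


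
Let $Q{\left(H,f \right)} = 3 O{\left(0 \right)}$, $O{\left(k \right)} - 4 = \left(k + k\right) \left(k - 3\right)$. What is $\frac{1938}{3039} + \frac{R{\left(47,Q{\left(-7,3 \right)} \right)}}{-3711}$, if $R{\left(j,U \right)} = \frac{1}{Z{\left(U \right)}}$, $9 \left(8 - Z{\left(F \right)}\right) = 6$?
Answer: $\frac{17579231}{27567782} \approx 0.63767$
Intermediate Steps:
$O{\left(k \right)} = 4 + 2 k \left(-3 + k\right)$ ($O{\left(k \right)} = 4 + \left(k + k\right) \left(k - 3\right) = 4 + 2 k \left(-3 + k\right)$)
$Z{\left(F \right)} = \frac{22}{3}$ ($Z{\left(F \right)} = 8 - \frac{2}{3} = \frac{22}{3}$)
$Q{\left(H,f \right)} = 12$ ($Q{\left(H,f \right)} = 3 \left(4 - 0 + 2 \cdot 0^{2}\right) = 3 \left(4 + 0 + 2 \cdot 0\right) = 3 \left(4 + 0 + 0\right) = 3 \cdot 4 = 12$)
$R{\left(j,U \right)} = \frac{3}{22}$ ($R{\left(j,U \right)} = \frac{1}{\frac{22}{3}} = \frac{3}{22}$)
$\frac{1938}{3039} + \frac{R{\left(47,Q{\left(-7,3 \right)} \right)}}{-3711} = \frac{1938}{3039} + \frac{3}{22 \left(-3711\right)} = 1938 \cdot \frac{1}{3039} + \frac{3}{22} \left(- \frac{1}{3711}\right) = \frac{646}{1013} - \frac{1}{27214} = \frac{17579231}{27567782}$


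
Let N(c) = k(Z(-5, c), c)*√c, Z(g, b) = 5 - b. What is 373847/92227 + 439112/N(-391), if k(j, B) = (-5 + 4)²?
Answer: 373847/92227 - 439112*I*√391/391 ≈ 4.0536 - 22207.0*I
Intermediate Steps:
k(j, B) = 1 (k(j, B) = (-1)² = 1)
N(c) = √c (N(c) = 1*√c = √c)
373847/92227 + 439112/N(-391) = 373847/92227 + 439112/(√(-391)) = 373847*(1/92227) + 439112/((I*√391)) = 373847/92227 + 439112*(-I*√391/391) = 373847/92227 - 439112*I*√391/391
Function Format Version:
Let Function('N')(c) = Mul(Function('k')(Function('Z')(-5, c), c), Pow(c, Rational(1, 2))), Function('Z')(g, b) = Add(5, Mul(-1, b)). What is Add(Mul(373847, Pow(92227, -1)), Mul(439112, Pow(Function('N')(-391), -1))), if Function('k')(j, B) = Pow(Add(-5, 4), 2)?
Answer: Add(Rational(373847, 92227), Mul(Rational(-439112, 391), I, Pow(391, Rational(1, 2)))) ≈ Add(4.0536, Mul(-22207., I))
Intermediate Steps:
Function('k')(j, B) = 1 (Function('k')(j, B) = Pow(-1, 2) = 1)
Function('N')(c) = Pow(c, Rational(1, 2)) (Function('N')(c) = Mul(1, Pow(c, Rational(1, 2))) = Pow(c, Rational(1, 2)))
Add(Mul(373847, Pow(92227, -1)), Mul(439112, Pow(Function('N')(-391), -1))) = Add(Mul(373847, Pow(92227, -1)), Mul(439112, Pow(Pow(-391, Rational(1, 2)), -1))) = Add(Mul(373847, Rational(1, 92227)), Mul(439112, Pow(Mul(I, Pow(391, Rational(1, 2))), -1))) = Add(Rational(373847, 92227), Mul(439112, Mul(Rational(-1, 391), I, Pow(391, Rational(1, 2))))) = Add(Rational(373847, 92227), Mul(Rational(-439112, 391), I, Pow(391, Rational(1, 2))))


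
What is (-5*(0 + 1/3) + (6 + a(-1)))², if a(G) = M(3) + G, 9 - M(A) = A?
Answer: 784/9 ≈ 87.111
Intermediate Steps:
M(A) = 9 - A
a(G) = 6 + G (a(G) = (9 - 1*3) + G = (9 - 3) + G = 6 + G)
(-5*(0 + 1/3) + (6 + a(-1)))² = (-5*(0 + 1/3) + (6 + (6 - 1)))² = (-5*(0 + ⅓) + (6 + 5))² = (-5*⅓ + 11)² = (-5/3 + 11)² = (28/3)² = 784/9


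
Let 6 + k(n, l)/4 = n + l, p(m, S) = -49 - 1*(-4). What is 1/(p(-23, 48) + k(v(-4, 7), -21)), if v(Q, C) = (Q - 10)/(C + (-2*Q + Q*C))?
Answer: -13/1933 ≈ -0.0067253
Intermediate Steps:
p(m, S) = -45 (p(m, S) = -49 + 4 = -45)
v(Q, C) = (-10 + Q)/(C - 2*Q + C*Q) (v(Q, C) = (-10 + Q)/(C + (-2*Q + C*Q)) = (-10 + Q)/(C - 2*Q + C*Q))
k(n, l) = -24 + 4*l + 4*n (k(n, l) = -24 + 4*(n + l) = -24 + 4*(l + n) = -24 + (4*l + 4*n) = -24 + 4*l + 4*n)
1/(p(-23, 48) + k(v(-4, 7), -21)) = 1/(-45 + (-24 + 4*(-21) + 4*((-10 - 4)/(7 - 2*(-4) + 7*(-4))))) = 1/(-45 + (-24 - 84 + 4*(-14/(7 + 8 - 28)))) = 1/(-45 + (-24 - 84 + 4*(-14/(-13)))) = 1/(-45 + (-24 - 84 + 4*(-1/13*(-14)))) = 1/(-45 + (-24 - 84 + 4*(14/13))) = 1/(-45 + (-24 - 84 + 56/13)) = 1/(-45 - 1348/13) = 1/(-1933/13) = -13/1933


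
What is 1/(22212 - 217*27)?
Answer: 1/16353 ≈ 6.1151e-5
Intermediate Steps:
1/(22212 - 217*27) = 1/(22212 - 5859) = 1/16353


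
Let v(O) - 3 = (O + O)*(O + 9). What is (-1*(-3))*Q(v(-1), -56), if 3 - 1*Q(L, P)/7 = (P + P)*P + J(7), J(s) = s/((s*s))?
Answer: -131652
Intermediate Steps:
v(O) = 3 + 2*O*(9 + O) (v(O) = 3 + (O + O)*(O + 9) = 3 + (2*O)*(9 + O) = 3 + 2*O*(9 + O))
J(s) = 1/s (J(s) = s/(s**2) = s/s**2 = 1/s)
Q(L, P) = 20 - 14*P**2 (Q(L, P) = 21 - 7*((P + P)*P + 1/7) = 21 - 7*((2*P)*P + 1/7) = 21 - 7*(2*P**2 + 1/7) = 21 - 7*(1/7 + 2*P**2) = 21 + (-1 - 14*P**2) = 20 - 14*P**2)
(-1*(-3))*Q(v(-1), -56) = (-1*(-3))*(20 - 14*(-56)**2) = 3*(20 - 14*3136) = 3*(20 - 43904) = 3*(-43884) = -131652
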